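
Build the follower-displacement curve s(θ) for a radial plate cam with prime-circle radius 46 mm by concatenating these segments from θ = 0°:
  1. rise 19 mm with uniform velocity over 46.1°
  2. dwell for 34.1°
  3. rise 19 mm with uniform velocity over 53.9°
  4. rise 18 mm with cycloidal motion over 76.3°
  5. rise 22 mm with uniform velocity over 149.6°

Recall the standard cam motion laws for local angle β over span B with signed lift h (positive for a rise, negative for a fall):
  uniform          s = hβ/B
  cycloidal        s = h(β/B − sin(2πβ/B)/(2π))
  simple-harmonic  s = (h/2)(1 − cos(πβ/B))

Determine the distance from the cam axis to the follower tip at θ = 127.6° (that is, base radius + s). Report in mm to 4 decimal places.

seg 1 [0°–46.1°] uniform, h=19: full span → s += 19 → s = 19.0000
seg 2 [46.1°–80.2°] dwell: s stays 19.0000
seg 3 [80.2°–134.1°] uniform, h=19: θ=127.6° here. β=47.4, B=53.9. 19·47.4/53.9 = 16.7087 → s = 35.7087
radial distance = base radius + s = 46 + 35.7087 = 81.7087

81.7087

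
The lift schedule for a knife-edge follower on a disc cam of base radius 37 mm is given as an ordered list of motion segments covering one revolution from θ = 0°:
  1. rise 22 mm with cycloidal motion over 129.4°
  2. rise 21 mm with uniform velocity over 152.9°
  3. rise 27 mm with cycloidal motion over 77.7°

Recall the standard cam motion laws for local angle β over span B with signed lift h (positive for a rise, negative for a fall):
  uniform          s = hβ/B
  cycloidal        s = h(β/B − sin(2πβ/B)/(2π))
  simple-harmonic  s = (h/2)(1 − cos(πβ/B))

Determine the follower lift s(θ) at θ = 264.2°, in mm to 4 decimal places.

seg 1 [0°–129.4°] cycloidal, h=22: full span → s += 22 → s = 22.0000
seg 2 [129.4°–282.3°] uniform, h=21: θ=264.2° here. β=134.8, B=152.9. 21·134.8/152.9 = 18.5141 → s = 40.5141

40.5141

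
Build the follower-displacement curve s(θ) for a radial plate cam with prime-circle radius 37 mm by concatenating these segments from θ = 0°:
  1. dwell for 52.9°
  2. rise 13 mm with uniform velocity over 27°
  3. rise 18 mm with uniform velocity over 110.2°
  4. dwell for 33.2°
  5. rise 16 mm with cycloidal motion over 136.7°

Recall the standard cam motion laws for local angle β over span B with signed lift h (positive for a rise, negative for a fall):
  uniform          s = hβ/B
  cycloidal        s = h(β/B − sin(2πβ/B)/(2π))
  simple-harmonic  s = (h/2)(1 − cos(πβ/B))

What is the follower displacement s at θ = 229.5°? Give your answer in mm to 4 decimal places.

seg 1 [0°–52.9°] dwell: s stays 0.0000
seg 2 [52.9°–79.9°] uniform, h=13: full span → s += 13 → s = 13.0000
seg 3 [79.9°–190.1°] uniform, h=18: full span → s += 18 → s = 31.0000
seg 4 [190.1°–223.3°] dwell: s stays 31.0000
seg 5 [223.3°–360°] cycloidal, h=16: θ=229.5° here. β=6.2, B=136.7. 16·(0.0454 − sin(2π·0.0454)/(2π)) = 0.0098 → s = 31.0098

31.0098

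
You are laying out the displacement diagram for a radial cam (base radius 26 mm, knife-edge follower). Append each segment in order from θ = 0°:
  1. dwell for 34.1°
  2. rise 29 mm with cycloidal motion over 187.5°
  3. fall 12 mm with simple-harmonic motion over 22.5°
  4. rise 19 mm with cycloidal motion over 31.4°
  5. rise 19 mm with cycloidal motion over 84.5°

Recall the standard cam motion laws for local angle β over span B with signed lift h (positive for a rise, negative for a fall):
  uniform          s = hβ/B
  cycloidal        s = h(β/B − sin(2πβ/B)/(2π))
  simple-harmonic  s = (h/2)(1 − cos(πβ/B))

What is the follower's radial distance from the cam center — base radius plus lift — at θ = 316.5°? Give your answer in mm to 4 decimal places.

seg 1 [0°–34.1°] dwell: s stays 0.0000
seg 2 [34.1°–221.6°] cycloidal, h=29: full span → s += 29 → s = 29.0000
seg 3 [221.6°–244.1°] simple-harmonic, h=-12: full span → s += -12 → s = 17.0000
seg 4 [244.1°–275.5°] cycloidal, h=19: full span → s += 19 → s = 36.0000
seg 5 [275.5°–360°] cycloidal, h=19: θ=316.5° here. β=41, B=84.5. 19·(0.4852 − sin(2π·0.4852)/(2π)) = 8.9383 → s = 44.9383
radial distance = base radius + s = 26 + 44.9383 = 70.9383

70.9383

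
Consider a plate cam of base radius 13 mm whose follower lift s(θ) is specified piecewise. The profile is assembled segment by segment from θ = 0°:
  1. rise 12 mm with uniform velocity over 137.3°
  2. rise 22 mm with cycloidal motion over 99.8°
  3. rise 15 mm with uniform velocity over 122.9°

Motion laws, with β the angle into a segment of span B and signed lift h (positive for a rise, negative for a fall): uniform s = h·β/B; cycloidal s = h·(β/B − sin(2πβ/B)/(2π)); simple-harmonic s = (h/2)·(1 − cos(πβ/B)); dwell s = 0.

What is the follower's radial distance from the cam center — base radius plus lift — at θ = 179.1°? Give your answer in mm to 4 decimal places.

seg 1 [0°–137.3°] uniform, h=12: full span → s += 12 → s = 12.0000
seg 2 [137.3°–237.1°] cycloidal, h=22: θ=179.1° here. β=41.8, B=99.8. 22·(0.4188 − sin(2π·0.4188)/(2π)) = 7.5052 → s = 19.5052
radial distance = base radius + s = 13 + 19.5052 = 32.5052

32.5052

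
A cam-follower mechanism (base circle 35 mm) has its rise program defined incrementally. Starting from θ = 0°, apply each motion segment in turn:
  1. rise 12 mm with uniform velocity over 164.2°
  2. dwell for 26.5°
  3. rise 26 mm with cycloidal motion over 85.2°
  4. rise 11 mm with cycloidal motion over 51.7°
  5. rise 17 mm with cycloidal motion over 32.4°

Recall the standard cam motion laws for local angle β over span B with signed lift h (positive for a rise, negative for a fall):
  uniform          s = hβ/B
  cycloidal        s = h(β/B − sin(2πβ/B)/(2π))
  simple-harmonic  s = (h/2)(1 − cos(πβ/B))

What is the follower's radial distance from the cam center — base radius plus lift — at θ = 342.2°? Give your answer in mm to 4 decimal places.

seg 1 [0°–164.2°] uniform, h=12: full span → s += 12 → s = 12.0000
seg 2 [164.2°–190.7°] dwell: s stays 12.0000
seg 3 [190.7°–275.9°] cycloidal, h=26: full span → s += 26 → s = 38.0000
seg 4 [275.9°–327.6°] cycloidal, h=11: full span → s += 11 → s = 49.0000
seg 5 [327.6°–360°] cycloidal, h=17: θ=342.2° here. β=14.6, B=32.4. 17·(0.4506 − sin(2π·0.4506)/(2π)) = 6.8344 → s = 55.8344
radial distance = base radius + s = 35 + 55.8344 = 90.8344

90.8344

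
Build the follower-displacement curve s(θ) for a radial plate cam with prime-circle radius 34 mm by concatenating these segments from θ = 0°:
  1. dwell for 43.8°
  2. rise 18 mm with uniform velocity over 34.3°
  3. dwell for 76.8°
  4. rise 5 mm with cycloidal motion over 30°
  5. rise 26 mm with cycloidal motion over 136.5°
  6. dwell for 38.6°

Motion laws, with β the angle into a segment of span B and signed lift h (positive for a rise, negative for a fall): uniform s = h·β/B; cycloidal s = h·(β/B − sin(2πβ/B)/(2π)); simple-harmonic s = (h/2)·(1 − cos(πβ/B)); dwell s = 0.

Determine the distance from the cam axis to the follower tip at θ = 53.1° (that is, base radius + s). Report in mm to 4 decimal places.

seg 1 [0°–43.8°] dwell: s stays 0.0000
seg 2 [43.8°–78.1°] uniform, h=18: θ=53.1° here. β=9.3, B=34.3. 18·9.3/34.3 = 4.8805 → s = 4.8805
radial distance = base radius + s = 34 + 4.8805 = 38.8805

38.8805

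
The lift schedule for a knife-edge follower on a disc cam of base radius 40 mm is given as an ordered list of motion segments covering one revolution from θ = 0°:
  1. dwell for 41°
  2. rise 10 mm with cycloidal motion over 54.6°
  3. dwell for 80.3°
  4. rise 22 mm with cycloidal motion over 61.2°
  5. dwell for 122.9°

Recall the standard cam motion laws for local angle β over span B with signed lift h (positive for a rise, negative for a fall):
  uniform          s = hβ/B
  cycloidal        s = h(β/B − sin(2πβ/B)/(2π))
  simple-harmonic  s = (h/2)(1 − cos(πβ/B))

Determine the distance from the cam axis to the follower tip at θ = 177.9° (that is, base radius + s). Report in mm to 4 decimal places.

seg 1 [0°–41°] dwell: s stays 0.0000
seg 2 [41°–95.6°] cycloidal, h=10: full span → s += 10 → s = 10.0000
seg 3 [95.6°–175.9°] dwell: s stays 10.0000
seg 4 [175.9°–237.1°] cycloidal, h=22: θ=177.9° here. β=2, B=61.2. 22·(0.0327 − sin(2π·0.0327)/(2π)) = 0.0050 → s = 10.0050
radial distance = base radius + s = 40 + 10.0050 = 50.0050

50.0050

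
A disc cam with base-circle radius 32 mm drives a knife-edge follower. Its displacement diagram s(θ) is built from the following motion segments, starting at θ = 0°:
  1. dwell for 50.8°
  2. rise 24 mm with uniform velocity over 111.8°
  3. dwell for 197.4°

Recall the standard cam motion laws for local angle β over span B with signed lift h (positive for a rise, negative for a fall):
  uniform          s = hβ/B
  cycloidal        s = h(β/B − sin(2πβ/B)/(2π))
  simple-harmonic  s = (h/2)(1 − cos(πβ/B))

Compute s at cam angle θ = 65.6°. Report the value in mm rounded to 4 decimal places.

seg 1 [0°–50.8°] dwell: s stays 0.0000
seg 2 [50.8°–162.6°] uniform, h=24: θ=65.6° here. β=14.8, B=111.8. 24·14.8/111.8 = 3.1771 → s = 3.1771

3.1771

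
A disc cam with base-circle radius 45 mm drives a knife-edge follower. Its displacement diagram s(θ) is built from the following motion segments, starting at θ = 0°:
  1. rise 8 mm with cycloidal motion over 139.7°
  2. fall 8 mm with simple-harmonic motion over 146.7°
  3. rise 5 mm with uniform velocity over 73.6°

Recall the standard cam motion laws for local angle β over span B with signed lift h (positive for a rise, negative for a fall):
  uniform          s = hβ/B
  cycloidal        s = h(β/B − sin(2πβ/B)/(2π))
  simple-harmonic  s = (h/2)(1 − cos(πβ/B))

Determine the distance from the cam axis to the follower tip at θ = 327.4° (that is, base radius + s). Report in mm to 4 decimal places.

seg 1 [0°–139.7°] cycloidal, h=8: full span → s += 8 → s = 8.0000
seg 2 [139.7°–286.4°] simple-harmonic, h=-8: full span → s += -8 → s = 0.0000
seg 3 [286.4°–360°] uniform, h=5: θ=327.4° here. β=41, B=73.6. 5·41/73.6 = 2.7853 → s = 2.7853
radial distance = base radius + s = 45 + 2.7853 = 47.7853

47.7853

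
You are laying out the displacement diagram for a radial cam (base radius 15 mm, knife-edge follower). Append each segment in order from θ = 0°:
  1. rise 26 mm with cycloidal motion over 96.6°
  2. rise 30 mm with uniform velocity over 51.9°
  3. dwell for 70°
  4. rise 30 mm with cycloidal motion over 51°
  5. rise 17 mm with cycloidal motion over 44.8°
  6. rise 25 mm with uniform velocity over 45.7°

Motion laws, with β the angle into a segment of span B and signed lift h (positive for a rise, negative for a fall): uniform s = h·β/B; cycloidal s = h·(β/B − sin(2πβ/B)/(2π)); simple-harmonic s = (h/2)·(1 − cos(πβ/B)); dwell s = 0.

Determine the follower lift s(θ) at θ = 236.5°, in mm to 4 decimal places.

seg 1 [0°–96.6°] cycloidal, h=26: full span → s += 26 → s = 26.0000
seg 2 [96.6°–148.5°] uniform, h=30: full span → s += 30 → s = 56.0000
seg 3 [148.5°–218.5°] dwell: s stays 56.0000
seg 4 [218.5°–269.5°] cycloidal, h=30: θ=236.5° here. β=18, B=51. 30·(0.3529 − sin(2π·0.3529)/(2π)) = 6.7780 → s = 62.7780

62.7780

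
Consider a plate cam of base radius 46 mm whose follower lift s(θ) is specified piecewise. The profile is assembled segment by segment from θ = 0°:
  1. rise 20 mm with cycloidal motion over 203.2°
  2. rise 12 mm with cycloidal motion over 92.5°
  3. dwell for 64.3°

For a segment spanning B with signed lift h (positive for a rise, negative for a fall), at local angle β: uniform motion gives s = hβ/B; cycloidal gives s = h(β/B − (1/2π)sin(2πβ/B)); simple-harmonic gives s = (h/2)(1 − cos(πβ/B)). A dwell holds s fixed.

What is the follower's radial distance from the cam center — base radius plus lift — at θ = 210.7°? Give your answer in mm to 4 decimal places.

seg 1 [0°–203.2°] cycloidal, h=20: full span → s += 20 → s = 20.0000
seg 2 [203.2°–295.7°] cycloidal, h=12: θ=210.7° here. β=7.5, B=92.5. 12·(0.0811 − sin(2π·0.0811)/(2π)) = 0.0415 → s = 20.0415
radial distance = base radius + s = 46 + 20.0415 = 66.0415

66.0415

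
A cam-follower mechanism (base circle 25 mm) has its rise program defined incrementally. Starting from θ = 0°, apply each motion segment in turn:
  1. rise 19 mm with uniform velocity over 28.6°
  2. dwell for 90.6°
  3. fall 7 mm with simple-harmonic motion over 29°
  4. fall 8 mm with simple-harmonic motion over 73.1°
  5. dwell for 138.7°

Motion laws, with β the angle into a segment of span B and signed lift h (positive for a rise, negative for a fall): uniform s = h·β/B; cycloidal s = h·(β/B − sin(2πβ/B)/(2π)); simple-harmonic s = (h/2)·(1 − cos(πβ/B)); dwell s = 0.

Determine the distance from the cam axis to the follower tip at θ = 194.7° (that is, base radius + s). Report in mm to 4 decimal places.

seg 1 [0°–28.6°] uniform, h=19: full span → s += 19 → s = 19.0000
seg 2 [28.6°–119.2°] dwell: s stays 19.0000
seg 3 [119.2°–148.2°] simple-harmonic, h=-7: full span → s += -7 → s = 12.0000
seg 4 [148.2°–221.3°] simple-harmonic, h=-8: θ=194.7° here. β=46.5, B=73.1. -8/2·(1 − cos(π·0.6361)) = -5.6588 → s = 6.3412
radial distance = base radius + s = 25 + 6.3412 = 31.3412

31.3412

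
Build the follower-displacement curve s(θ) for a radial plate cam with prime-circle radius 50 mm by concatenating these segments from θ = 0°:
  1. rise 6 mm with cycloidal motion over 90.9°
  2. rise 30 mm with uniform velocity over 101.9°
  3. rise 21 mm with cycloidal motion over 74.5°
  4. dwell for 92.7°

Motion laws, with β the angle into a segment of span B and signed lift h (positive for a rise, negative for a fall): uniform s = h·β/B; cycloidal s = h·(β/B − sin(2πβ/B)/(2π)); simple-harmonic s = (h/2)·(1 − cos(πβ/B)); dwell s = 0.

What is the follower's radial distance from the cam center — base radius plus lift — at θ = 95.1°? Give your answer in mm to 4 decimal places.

seg 1 [0°–90.9°] cycloidal, h=6: full span → s += 6 → s = 6.0000
seg 2 [90.9°–192.8°] uniform, h=30: θ=95.1° here. β=4.2, B=101.9. 30·4.2/101.9 = 1.2365 → s = 7.2365
radial distance = base radius + s = 50 + 7.2365 = 57.2365

57.2365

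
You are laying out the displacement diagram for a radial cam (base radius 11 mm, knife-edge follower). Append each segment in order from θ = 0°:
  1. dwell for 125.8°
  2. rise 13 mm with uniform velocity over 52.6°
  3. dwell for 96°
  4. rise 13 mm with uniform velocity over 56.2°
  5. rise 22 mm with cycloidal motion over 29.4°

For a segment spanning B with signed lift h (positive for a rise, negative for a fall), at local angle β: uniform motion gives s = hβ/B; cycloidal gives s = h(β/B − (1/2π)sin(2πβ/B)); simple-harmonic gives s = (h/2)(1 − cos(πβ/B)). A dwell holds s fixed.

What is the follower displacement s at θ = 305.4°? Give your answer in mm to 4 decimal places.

seg 1 [0°–125.8°] dwell: s stays 0.0000
seg 2 [125.8°–178.4°] uniform, h=13: full span → s += 13 → s = 13.0000
seg 3 [178.4°–274.4°] dwell: s stays 13.0000
seg 4 [274.4°–330.6°] uniform, h=13: θ=305.4° here. β=31, B=56.2. 13·31/56.2 = 7.1708 → s = 20.1708

20.1708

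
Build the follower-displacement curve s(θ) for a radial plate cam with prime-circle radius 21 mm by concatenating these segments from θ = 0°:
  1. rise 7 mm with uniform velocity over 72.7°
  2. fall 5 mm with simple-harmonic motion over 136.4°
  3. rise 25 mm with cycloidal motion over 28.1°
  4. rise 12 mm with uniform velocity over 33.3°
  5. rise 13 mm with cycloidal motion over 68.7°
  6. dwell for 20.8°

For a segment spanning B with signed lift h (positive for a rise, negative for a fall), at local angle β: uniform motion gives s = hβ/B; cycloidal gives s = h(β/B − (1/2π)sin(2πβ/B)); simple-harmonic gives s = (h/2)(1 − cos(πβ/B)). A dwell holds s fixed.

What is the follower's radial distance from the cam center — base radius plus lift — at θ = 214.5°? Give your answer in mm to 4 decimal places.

seg 1 [0°–72.7°] uniform, h=7: full span → s += 7 → s = 7.0000
seg 2 [72.7°–209.1°] simple-harmonic, h=-5: full span → s += -5 → s = 2.0000
seg 3 [209.1°–237.2°] cycloidal, h=25: θ=214.5° here. β=5.4, B=28.1. 25·(0.1922 − sin(2π·0.1922)/(2π)) = 1.0852 → s = 3.0852
radial distance = base radius + s = 21 + 3.0852 = 24.0852

24.0852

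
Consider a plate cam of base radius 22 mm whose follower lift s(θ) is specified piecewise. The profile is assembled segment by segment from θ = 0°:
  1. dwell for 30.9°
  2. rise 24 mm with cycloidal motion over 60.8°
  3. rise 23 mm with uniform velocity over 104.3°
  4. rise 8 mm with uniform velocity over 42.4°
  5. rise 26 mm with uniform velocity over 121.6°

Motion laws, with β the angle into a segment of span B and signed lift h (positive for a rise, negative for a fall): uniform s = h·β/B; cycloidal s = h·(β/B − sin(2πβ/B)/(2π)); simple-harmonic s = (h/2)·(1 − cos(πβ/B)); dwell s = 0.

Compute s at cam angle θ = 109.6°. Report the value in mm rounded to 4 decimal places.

seg 1 [0°–30.9°] dwell: s stays 0.0000
seg 2 [30.9°–91.7°] cycloidal, h=24: full span → s += 24 → s = 24.0000
seg 3 [91.7°–196°] uniform, h=23: θ=109.6° here. β=17.9, B=104.3. 23·17.9/104.3 = 3.9473 → s = 27.9473

27.9473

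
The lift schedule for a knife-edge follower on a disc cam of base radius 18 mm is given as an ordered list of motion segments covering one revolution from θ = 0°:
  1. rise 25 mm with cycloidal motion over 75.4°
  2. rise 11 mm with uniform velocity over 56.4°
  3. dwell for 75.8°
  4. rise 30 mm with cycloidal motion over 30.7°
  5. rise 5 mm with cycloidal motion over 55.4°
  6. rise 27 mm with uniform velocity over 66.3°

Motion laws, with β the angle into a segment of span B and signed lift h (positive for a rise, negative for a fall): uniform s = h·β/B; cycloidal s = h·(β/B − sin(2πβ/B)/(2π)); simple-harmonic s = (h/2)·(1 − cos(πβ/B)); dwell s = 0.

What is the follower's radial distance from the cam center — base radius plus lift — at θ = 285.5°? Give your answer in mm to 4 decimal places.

seg 1 [0°–75.4°] cycloidal, h=25: full span → s += 25 → s = 25.0000
seg 2 [75.4°–131.8°] uniform, h=11: full span → s += 11 → s = 36.0000
seg 3 [131.8°–207.6°] dwell: s stays 36.0000
seg 4 [207.6°–238.3°] cycloidal, h=30: full span → s += 30 → s = 66.0000
seg 5 [238.3°–293.7°] cycloidal, h=5: θ=285.5° here. β=47.2, B=55.4. 5·(0.8520 − sin(2π·0.8520)/(2π)) = 4.8978 → s = 70.8978
radial distance = base radius + s = 18 + 70.8978 = 88.8978

88.8978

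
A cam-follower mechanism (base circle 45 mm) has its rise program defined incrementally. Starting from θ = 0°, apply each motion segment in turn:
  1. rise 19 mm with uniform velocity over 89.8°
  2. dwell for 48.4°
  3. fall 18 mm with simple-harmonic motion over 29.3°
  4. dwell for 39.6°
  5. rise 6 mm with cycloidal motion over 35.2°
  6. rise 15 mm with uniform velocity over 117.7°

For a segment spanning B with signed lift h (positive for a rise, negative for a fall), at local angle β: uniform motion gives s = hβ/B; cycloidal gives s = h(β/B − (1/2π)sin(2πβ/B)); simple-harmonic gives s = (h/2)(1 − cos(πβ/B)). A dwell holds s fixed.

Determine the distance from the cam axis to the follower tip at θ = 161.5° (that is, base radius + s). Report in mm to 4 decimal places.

seg 1 [0°–89.8°] uniform, h=19: full span → s += 19 → s = 19.0000
seg 2 [89.8°–138.2°] dwell: s stays 19.0000
seg 3 [138.2°–167.5°] simple-harmonic, h=-18: θ=161.5° here. β=23.3, B=29.3. -18/2·(1 − cos(π·0.7952)) = -16.2009 → s = 2.7991
radial distance = base radius + s = 45 + 2.7991 = 47.7991

47.7991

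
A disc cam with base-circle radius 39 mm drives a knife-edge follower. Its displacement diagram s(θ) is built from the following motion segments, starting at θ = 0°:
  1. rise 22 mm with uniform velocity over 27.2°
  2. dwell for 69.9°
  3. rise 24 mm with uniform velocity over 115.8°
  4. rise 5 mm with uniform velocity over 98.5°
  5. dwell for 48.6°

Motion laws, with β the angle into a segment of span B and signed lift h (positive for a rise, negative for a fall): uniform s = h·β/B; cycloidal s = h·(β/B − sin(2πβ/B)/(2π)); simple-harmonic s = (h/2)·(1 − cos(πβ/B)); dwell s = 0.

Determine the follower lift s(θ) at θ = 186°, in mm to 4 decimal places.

seg 1 [0°–27.2°] uniform, h=22: full span → s += 22 → s = 22.0000
seg 2 [27.2°–97.1°] dwell: s stays 22.0000
seg 3 [97.1°–212.9°] uniform, h=24: θ=186° here. β=88.9, B=115.8. 24·88.9/115.8 = 18.4249 → s = 40.4249

40.4249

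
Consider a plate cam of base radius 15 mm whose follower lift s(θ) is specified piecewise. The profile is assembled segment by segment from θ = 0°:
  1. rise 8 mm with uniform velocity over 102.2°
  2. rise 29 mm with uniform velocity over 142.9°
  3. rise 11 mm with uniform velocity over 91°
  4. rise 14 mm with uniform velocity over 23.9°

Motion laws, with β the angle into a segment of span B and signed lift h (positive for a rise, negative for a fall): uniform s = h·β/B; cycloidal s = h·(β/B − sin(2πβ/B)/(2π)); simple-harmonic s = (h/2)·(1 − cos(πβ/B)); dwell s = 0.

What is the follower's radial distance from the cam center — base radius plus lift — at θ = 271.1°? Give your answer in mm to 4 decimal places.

seg 1 [0°–102.2°] uniform, h=8: full span → s += 8 → s = 8.0000
seg 2 [102.2°–245.1°] uniform, h=29: full span → s += 29 → s = 37.0000
seg 3 [245.1°–336.1°] uniform, h=11: θ=271.1° here. β=26, B=91. 11·26/91 = 3.1429 → s = 40.1429
radial distance = base radius + s = 15 + 40.1429 = 55.1429

55.1429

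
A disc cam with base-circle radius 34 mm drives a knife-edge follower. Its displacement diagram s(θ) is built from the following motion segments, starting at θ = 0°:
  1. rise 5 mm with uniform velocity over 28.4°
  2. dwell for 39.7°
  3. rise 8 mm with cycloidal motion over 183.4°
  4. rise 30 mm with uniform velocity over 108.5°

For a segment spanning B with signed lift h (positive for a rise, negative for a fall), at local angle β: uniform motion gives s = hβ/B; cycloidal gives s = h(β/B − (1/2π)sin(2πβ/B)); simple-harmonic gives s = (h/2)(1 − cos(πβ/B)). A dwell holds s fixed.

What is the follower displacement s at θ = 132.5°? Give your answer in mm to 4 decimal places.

seg 1 [0°–28.4°] uniform, h=5: full span → s += 5 → s = 5.0000
seg 2 [28.4°–68.1°] dwell: s stays 5.0000
seg 3 [68.1°–251.5°] cycloidal, h=8: θ=132.5° here. β=64.4, B=183.4. 8·(0.3511 − sin(2π·0.3511)/(2π)) = 1.7845 → s = 6.7845

6.7845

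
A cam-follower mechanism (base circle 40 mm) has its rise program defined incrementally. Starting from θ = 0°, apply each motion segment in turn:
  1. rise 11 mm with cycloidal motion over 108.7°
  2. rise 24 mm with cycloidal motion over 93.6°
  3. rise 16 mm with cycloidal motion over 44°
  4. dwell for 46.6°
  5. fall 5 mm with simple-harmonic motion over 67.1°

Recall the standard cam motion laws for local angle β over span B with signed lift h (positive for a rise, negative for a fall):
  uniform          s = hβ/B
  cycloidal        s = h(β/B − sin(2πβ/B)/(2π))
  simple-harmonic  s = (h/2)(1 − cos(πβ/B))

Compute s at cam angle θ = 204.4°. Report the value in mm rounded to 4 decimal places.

seg 1 [0°–108.7°] cycloidal, h=11: full span → s += 11 → s = 11.0000
seg 2 [108.7°–202.3°] cycloidal, h=24: full span → s += 24 → s = 35.0000
seg 3 [202.3°–246.3°] cycloidal, h=16: θ=204.4° here. β=2.1, B=44. 16·(0.0477 − sin(2π·0.0477)/(2π)) = 0.0114 → s = 35.0114

35.0114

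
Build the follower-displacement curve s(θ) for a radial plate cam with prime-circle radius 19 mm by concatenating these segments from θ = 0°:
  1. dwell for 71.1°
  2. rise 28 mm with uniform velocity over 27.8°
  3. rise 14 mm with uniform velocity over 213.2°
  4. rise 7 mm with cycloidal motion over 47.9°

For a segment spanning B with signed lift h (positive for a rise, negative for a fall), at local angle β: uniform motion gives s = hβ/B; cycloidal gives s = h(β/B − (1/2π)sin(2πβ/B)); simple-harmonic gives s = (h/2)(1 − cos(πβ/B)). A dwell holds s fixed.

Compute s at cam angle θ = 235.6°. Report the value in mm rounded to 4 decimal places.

seg 1 [0°–71.1°] dwell: s stays 0.0000
seg 2 [71.1°–98.9°] uniform, h=28: full span → s += 28 → s = 28.0000
seg 3 [98.9°–312.1°] uniform, h=14: θ=235.6° here. β=136.7, B=213.2. 14·136.7/213.2 = 8.9765 → s = 36.9765

36.9765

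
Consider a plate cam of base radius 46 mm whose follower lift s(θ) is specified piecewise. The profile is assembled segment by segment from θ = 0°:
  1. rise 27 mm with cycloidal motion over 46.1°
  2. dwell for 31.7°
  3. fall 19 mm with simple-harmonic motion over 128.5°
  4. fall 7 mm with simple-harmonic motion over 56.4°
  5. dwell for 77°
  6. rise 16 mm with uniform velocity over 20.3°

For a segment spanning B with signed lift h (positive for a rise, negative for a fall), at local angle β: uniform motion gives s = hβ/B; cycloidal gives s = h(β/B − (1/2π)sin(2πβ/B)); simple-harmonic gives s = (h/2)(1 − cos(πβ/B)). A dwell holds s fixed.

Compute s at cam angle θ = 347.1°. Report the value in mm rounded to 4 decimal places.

seg 1 [0°–46.1°] cycloidal, h=27: full span → s += 27 → s = 27.0000
seg 2 [46.1°–77.8°] dwell: s stays 27.0000
seg 3 [77.8°–206.3°] simple-harmonic, h=-19: full span → s += -19 → s = 8.0000
seg 4 [206.3°–262.7°] simple-harmonic, h=-7: full span → s += -7 → s = 1.0000
seg 5 [262.7°–339.7°] dwell: s stays 1.0000
seg 6 [339.7°–360°] uniform, h=16: θ=347.1° here. β=7.4, B=20.3. 16·7.4/20.3 = 5.8325 → s = 6.8325

6.8325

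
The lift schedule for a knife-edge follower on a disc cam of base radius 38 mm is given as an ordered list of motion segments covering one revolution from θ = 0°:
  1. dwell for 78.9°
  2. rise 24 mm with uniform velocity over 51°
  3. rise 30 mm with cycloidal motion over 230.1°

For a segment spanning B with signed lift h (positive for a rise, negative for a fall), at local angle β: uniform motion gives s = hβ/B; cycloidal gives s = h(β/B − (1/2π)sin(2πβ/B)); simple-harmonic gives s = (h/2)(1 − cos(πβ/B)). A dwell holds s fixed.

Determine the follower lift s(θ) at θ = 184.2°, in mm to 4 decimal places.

seg 1 [0°–78.9°] dwell: s stays 0.0000
seg 2 [78.9°–129.9°] uniform, h=24: full span → s += 24 → s = 24.0000
seg 3 [129.9°–360°] cycloidal, h=30: θ=184.2° here. β=54.3, B=230.1. 30·(0.2360 − sin(2π·0.2360)/(2π)) = 2.3234 → s = 26.3234

26.3234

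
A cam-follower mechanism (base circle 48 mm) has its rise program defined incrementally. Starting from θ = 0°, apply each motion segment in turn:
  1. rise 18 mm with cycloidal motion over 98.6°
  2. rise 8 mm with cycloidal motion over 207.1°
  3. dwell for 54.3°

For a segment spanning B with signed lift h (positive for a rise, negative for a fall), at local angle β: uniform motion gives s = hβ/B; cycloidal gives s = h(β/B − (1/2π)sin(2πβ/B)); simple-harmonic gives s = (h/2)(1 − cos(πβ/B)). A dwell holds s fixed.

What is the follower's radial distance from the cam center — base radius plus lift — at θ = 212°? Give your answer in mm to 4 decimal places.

seg 1 [0°–98.6°] cycloidal, h=18: full span → s += 18 → s = 18.0000
seg 2 [98.6°–305.7°] cycloidal, h=8: θ=212° here. β=113.4, B=207.1. 8·(0.5476 − sin(2π·0.5476)/(2π)) = 4.7553 → s = 22.7553
radial distance = base radius + s = 48 + 22.7553 = 70.7553

70.7553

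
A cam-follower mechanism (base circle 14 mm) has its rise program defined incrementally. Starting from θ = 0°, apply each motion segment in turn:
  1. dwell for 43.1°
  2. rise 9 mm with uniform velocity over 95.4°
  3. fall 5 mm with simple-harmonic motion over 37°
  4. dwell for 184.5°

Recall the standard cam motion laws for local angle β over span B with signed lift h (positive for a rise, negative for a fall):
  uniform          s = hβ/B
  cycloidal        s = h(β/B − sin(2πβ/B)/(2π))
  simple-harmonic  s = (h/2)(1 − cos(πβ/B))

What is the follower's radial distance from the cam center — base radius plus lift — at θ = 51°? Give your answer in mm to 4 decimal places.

seg 1 [0°–43.1°] dwell: s stays 0.0000
seg 2 [43.1°–138.5°] uniform, h=9: θ=51° here. β=7.9, B=95.4. 9·7.9/95.4 = 0.7453 → s = 0.7453
radial distance = base radius + s = 14 + 0.7453 = 14.7453

14.7453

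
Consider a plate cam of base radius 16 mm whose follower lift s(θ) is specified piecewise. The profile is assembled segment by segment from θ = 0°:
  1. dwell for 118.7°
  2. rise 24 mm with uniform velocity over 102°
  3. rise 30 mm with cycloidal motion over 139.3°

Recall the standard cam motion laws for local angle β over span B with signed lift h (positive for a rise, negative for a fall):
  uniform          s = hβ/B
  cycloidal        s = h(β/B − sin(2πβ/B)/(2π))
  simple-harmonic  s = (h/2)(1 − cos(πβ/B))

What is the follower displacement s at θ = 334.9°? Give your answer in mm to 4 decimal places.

seg 1 [0°–118.7°] dwell: s stays 0.0000
seg 2 [118.7°–220.7°] uniform, h=24: full span → s += 24 → s = 24.0000
seg 3 [220.7°–360°] cycloidal, h=30: θ=334.9° here. β=114.2, B=139.3. 30·(0.8198 − sin(2π·0.8198)/(2π)) = 28.9170 → s = 52.9170

52.9170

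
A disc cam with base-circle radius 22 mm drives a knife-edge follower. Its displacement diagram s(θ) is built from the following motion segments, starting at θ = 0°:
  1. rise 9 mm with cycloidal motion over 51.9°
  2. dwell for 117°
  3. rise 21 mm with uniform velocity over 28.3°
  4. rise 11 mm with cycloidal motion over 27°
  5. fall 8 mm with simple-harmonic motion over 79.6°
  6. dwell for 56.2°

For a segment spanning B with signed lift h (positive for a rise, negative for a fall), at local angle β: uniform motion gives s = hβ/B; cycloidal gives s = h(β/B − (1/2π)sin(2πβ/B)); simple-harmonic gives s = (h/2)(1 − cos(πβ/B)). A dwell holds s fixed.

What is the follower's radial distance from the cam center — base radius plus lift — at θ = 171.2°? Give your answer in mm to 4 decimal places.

seg 1 [0°–51.9°] cycloidal, h=9: full span → s += 9 → s = 9.0000
seg 2 [51.9°–168.9°] dwell: s stays 9.0000
seg 3 [168.9°–197.2°] uniform, h=21: θ=171.2° here. β=2.3, B=28.3. 21·2.3/28.3 = 1.7067 → s = 10.7067
radial distance = base radius + s = 22 + 10.7067 = 32.7067

32.7067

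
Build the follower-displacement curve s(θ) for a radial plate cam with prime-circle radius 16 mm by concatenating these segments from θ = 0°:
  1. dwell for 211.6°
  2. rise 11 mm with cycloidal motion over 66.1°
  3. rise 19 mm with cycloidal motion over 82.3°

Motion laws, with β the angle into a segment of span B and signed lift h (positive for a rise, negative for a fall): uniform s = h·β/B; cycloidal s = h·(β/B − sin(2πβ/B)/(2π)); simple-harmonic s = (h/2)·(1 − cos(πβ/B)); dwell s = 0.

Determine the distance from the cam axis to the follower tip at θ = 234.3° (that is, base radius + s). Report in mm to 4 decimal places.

seg 1 [0°–211.6°] dwell: s stays 0.0000
seg 2 [211.6°–277.7°] cycloidal, h=11: θ=234.3° here. β=22.7, B=66.1. 11·(0.3434 − sin(2π·0.3434)/(2π)) = 2.3199 → s = 2.3199
radial distance = base radius + s = 16 + 2.3199 = 18.3199

18.3199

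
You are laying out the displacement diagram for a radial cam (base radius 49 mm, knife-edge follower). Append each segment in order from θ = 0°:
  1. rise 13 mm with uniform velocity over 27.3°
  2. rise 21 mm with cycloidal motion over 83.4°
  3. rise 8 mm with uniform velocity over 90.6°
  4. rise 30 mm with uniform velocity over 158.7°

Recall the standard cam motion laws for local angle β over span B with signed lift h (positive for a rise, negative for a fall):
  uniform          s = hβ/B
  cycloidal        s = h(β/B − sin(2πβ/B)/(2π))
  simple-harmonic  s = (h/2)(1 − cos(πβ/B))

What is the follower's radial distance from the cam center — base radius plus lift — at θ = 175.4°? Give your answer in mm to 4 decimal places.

seg 1 [0°–27.3°] uniform, h=13: full span → s += 13 → s = 13.0000
seg 2 [27.3°–110.7°] cycloidal, h=21: full span → s += 21 → s = 34.0000
seg 3 [110.7°–201.3°] uniform, h=8: θ=175.4° here. β=64.7, B=90.6. 8·64.7/90.6 = 5.7130 → s = 39.7130
radial distance = base radius + s = 49 + 39.7130 = 88.7130

88.7130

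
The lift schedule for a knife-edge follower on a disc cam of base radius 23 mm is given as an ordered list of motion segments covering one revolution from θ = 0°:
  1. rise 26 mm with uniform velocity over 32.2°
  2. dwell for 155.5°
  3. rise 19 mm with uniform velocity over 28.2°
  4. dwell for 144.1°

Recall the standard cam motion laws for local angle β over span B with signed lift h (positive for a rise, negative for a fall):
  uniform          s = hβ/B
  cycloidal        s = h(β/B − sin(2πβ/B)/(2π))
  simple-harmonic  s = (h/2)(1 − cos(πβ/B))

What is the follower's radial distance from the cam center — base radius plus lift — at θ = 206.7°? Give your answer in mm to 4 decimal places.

seg 1 [0°–32.2°] uniform, h=26: full span → s += 26 → s = 26.0000
seg 2 [32.2°–187.7°] dwell: s stays 26.0000
seg 3 [187.7°–215.9°] uniform, h=19: θ=206.7° here. β=19, B=28.2. 19·19/28.2 = 12.8014 → s = 38.8014
radial distance = base radius + s = 23 + 38.8014 = 61.8014

61.8014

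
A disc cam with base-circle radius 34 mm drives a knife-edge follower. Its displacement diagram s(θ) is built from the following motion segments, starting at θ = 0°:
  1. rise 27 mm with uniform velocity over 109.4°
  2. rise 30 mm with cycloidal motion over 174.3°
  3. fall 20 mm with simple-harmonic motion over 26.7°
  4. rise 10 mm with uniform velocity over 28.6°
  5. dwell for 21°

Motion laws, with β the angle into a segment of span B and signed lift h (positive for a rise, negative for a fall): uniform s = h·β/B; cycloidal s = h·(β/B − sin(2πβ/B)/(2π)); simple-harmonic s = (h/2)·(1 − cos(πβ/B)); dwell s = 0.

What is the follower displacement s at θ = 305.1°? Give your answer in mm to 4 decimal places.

seg 1 [0°–109.4°] uniform, h=27: full span → s += 27 → s = 27.0000
seg 2 [109.4°–283.7°] cycloidal, h=30: full span → s += 30 → s = 57.0000
seg 3 [283.7°–310.4°] simple-harmonic, h=-20: θ=305.1° here. β=21.4, B=26.7. -20/2·(1 − cos(π·0.8015)) = -18.1177 → s = 38.8823

38.8823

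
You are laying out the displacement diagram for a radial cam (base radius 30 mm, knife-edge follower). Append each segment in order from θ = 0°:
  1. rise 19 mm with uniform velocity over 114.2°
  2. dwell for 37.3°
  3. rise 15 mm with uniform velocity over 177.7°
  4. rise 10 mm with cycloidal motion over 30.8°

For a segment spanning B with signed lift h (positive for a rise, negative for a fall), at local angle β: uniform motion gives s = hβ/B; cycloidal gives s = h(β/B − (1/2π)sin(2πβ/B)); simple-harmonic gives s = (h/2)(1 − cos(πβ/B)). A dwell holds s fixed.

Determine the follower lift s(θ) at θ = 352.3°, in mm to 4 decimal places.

seg 1 [0°–114.2°] uniform, h=19: full span → s += 19 → s = 19.0000
seg 2 [114.2°–151.5°] dwell: s stays 19.0000
seg 3 [151.5°–329.2°] uniform, h=15: full span → s += 15 → s = 34.0000
seg 4 [329.2°–360°] cycloidal, h=10: θ=352.3° here. β=23.1, B=30.8. 10·(0.7500 − sin(2π·0.7500)/(2π)) = 9.0915 → s = 43.0915

43.0915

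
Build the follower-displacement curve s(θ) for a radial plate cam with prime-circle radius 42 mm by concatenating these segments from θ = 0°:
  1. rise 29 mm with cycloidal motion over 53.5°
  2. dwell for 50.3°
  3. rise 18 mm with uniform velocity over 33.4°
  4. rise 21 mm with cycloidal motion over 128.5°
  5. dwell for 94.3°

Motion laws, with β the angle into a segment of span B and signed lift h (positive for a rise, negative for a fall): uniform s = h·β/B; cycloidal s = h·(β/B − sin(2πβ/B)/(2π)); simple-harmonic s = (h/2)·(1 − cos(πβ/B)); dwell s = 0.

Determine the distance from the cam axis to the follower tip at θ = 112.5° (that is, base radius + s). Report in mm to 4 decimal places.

seg 1 [0°–53.5°] cycloidal, h=29: full span → s += 29 → s = 29.0000
seg 2 [53.5°–103.8°] dwell: s stays 29.0000
seg 3 [103.8°–137.2°] uniform, h=18: θ=112.5° here. β=8.7, B=33.4. 18·8.7/33.4 = 4.6886 → s = 33.6886
radial distance = base radius + s = 42 + 33.6886 = 75.6886

75.6886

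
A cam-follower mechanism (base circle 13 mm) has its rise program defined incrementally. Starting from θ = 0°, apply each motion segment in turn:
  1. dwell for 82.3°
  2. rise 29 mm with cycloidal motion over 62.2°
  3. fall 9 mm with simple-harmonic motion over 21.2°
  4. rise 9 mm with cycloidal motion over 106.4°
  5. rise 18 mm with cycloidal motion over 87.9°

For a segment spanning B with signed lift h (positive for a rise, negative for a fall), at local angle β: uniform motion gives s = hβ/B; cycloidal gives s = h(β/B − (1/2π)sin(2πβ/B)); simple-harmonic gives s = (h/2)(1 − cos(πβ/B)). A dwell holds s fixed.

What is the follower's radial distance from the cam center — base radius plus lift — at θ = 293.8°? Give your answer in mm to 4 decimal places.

seg 1 [0°–82.3°] dwell: s stays 0.0000
seg 2 [82.3°–144.5°] cycloidal, h=29: full span → s += 29 → s = 29.0000
seg 3 [144.5°–165.7°] simple-harmonic, h=-9: full span → s += -9 → s = 20.0000
seg 4 [165.7°–272.1°] cycloidal, h=9: full span → s += 9 → s = 29.0000
seg 5 [272.1°–360°] cycloidal, h=18: θ=293.8° here. β=21.7, B=87.9. 18·(0.2469 − sin(2π·0.2469)/(2π)) = 1.5795 → s = 30.5795
radial distance = base radius + s = 13 + 30.5795 = 43.5795

43.5795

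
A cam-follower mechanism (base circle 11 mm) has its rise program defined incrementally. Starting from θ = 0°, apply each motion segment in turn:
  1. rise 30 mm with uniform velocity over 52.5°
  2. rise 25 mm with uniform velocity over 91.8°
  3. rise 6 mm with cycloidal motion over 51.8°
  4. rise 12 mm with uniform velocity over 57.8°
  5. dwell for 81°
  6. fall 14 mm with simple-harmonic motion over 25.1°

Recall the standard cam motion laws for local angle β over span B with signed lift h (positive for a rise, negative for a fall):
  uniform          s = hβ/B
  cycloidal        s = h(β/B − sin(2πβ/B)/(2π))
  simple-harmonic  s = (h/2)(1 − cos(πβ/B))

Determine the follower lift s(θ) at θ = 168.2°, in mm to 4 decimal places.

seg 1 [0°–52.5°] uniform, h=30: full span → s += 30 → s = 30.0000
seg 2 [52.5°–144.3°] uniform, h=25: full span → s += 25 → s = 55.0000
seg 3 [144.3°–196.1°] cycloidal, h=6: θ=168.2° here. β=23.9, B=51.8. 6·(0.4614 − sin(2π·0.4614)/(2π)) = 2.5389 → s = 57.5389

57.5389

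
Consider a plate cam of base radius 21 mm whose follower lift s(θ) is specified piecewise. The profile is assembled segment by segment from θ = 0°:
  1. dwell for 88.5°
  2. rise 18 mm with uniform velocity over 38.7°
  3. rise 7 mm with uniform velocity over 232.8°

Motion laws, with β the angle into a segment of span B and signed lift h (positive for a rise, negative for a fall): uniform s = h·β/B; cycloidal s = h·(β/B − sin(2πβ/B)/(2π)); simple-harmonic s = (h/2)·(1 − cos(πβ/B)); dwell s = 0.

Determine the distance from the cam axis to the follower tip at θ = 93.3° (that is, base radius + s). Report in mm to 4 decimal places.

seg 1 [0°–88.5°] dwell: s stays 0.0000
seg 2 [88.5°–127.2°] uniform, h=18: θ=93.3° here. β=4.8, B=38.7. 18·4.8/38.7 = 2.2326 → s = 2.2326
radial distance = base radius + s = 21 + 2.2326 = 23.2326

23.2326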